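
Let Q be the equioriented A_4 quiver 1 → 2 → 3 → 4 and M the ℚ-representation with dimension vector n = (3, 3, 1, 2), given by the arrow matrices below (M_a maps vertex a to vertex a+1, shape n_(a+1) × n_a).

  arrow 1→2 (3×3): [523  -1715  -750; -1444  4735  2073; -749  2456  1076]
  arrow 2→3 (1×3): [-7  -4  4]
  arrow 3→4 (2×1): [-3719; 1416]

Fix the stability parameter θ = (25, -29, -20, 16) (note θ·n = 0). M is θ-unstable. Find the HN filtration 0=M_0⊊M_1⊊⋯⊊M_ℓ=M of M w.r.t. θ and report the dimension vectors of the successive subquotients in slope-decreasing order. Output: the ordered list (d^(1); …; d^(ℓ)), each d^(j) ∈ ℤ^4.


Via rank(M_{q-1}∘⋯∘M_p): M ≅ I[1,2]^2, I[1,4], I[4,4].
μ_θ-semistable layers: μ^(1)=16; μ^(2)=-2; μ^(3)=-8

((0, 0, 0, 2); (2, 2, 0, 0); (1, 1, 1, 0))


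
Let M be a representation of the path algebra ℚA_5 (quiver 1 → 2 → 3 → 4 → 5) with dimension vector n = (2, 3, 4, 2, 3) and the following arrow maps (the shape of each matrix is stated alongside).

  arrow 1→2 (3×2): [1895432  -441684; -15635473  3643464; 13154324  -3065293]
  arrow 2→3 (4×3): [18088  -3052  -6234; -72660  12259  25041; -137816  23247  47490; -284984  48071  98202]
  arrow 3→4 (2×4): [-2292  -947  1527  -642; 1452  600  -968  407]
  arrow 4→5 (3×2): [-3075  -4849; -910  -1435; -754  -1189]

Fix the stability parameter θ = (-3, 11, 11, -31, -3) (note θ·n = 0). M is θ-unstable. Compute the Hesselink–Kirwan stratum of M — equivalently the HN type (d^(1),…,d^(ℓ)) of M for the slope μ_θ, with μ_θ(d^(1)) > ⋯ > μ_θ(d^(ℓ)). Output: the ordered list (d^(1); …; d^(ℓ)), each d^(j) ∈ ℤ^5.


Interval decomposition of M: I[1,5]^2, I[2,2], I[3,3]^2, I[5,5].
HN type (ℓ=2): μ^(1)=11; μ^(2)=-3

((0, 1, 2, 0, 0); (2, 2, 2, 2, 3))


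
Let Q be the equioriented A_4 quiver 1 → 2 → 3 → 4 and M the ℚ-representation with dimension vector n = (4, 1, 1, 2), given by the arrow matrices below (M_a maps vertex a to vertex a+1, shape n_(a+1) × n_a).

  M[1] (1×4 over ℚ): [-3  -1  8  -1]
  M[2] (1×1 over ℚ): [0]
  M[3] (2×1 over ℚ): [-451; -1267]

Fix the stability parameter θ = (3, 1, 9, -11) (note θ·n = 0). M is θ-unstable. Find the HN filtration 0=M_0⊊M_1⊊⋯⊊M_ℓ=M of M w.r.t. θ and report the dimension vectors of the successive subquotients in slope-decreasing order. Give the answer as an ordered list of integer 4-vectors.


Via rank(M_{q-1}∘⋯∘M_p): M ≅ I[1,1]^3, I[1,2], I[3,4], I[4,4].
μ_θ-semistable layers: μ^(1)=3; μ^(2)=2; μ^(3)=-1; μ^(4)=-11

((3, 0, 0, 0); (1, 1, 0, 0); (0, 0, 1, 1); (0, 0, 0, 1))


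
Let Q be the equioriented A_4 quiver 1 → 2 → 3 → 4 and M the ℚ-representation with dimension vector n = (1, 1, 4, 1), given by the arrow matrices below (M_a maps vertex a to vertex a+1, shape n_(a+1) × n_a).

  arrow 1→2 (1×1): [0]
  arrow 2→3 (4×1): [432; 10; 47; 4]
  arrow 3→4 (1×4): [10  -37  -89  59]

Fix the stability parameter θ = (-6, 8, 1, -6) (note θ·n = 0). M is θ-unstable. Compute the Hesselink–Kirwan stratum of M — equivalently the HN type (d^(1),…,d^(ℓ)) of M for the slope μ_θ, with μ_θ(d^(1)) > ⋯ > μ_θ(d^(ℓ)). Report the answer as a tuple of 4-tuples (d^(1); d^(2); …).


Interval decomposition of M: I[1,1], I[2,4], I[3,3]^3.
HN type (ℓ=2): μ^(1)=1; μ^(2)=-6

((0, 1, 4, 1); (1, 0, 0, 0))


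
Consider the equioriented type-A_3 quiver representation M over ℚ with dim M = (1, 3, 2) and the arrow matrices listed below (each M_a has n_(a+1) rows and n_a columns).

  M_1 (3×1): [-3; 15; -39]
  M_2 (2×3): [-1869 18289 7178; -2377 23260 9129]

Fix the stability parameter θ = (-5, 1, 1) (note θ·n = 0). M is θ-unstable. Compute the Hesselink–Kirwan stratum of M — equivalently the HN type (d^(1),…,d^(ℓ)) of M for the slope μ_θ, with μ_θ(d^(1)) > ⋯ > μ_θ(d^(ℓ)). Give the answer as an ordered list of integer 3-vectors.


Interval decomposition of M: I[1,2], I[2,3]^2.
HN type (ℓ=2): μ^(1)=1; μ^(2)=-5

((0, 3, 2); (1, 0, 0))


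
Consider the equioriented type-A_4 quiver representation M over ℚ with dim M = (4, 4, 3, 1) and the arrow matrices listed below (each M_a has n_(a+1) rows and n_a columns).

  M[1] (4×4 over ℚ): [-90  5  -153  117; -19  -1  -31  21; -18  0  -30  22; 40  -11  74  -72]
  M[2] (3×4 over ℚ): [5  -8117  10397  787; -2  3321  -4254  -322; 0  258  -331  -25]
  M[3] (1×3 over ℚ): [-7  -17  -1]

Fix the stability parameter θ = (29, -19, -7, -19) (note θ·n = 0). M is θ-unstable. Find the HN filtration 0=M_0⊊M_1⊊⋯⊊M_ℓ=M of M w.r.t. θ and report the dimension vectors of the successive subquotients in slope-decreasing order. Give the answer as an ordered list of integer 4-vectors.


Via rank(M_{q-1}∘⋯∘M_p): M ≅ I[1,2], I[1,3]^2, I[1,4].
μ_θ-semistable layers: μ^(1)=5; μ^(2)=1; μ^(3)=-4

((1, 1, 0, 0); (2, 2, 2, 0); (1, 1, 1, 1))


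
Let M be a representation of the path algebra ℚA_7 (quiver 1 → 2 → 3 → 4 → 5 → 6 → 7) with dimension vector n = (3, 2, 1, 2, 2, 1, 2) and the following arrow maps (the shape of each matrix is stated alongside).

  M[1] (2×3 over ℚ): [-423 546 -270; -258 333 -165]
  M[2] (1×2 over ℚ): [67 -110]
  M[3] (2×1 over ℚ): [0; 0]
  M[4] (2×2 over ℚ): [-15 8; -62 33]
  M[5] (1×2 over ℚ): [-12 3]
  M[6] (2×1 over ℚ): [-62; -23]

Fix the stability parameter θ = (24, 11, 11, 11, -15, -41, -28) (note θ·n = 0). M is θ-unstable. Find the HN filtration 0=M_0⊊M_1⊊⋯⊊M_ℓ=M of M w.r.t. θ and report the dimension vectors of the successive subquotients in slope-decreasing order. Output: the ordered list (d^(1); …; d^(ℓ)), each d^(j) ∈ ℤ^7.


Via rank(M_{q-1}∘⋯∘M_p): M ≅ I[1,1], I[1,2], I[1,3], I[4,5], I[4,7], I[7,7].
μ_θ-semistable layers: μ^(1)=24; μ^(2)=35/2; μ^(3)=46/3; μ^(4)=-2; μ^(5)=-73/4; μ^(6)=-28

((1, 0, 0, 0, 0, 0, 0); (1, 1, 0, 0, 0, 0, 0); (1, 1, 1, 0, 0, 0, 0); (0, 0, 0, 1, 1, 0, 0); (0, 0, 0, 1, 1, 1, 1); (0, 0, 0, 0, 0, 0, 1))


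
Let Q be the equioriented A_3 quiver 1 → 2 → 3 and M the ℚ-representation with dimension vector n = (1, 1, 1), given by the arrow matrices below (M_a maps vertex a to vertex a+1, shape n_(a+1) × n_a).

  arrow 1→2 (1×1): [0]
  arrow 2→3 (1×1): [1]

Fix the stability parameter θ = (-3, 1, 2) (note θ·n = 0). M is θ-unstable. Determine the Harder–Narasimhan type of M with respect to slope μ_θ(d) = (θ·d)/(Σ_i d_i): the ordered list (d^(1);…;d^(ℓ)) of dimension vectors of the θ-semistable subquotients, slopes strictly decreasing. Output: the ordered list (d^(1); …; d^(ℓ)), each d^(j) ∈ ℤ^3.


Via rank(M_{q-1}∘⋯∘M_p): M ≅ I[1,1], I[2,3].
μ_θ-semistable layers: μ^(1)=2; μ^(2)=1; μ^(3)=-3

((0, 0, 1); (0, 1, 0); (1, 0, 0))


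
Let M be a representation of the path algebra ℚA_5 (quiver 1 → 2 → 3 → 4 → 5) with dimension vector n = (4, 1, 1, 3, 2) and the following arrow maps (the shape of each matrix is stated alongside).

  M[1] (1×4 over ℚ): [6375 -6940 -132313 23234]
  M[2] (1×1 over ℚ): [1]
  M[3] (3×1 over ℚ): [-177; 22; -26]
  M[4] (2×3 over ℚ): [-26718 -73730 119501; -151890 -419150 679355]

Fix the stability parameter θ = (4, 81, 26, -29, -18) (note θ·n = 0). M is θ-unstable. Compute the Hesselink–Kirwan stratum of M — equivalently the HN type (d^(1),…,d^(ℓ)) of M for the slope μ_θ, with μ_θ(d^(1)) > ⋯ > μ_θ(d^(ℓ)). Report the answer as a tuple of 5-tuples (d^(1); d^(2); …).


Barcode: M ≅ I[1,1]^3, I[1,4], I[4,4], I[4,5], I[5,5]. HN layers by μ_θ (4 steps, strictly decreasing):
  μ^(1)=26; μ^(2)=4; μ^(3)=-18; μ^(4)=-29

((0, 1, 1, 1, 0); (4, 0, 0, 0, 0); (0, 0, 0, 0, 2); (0, 0, 0, 2, 0))


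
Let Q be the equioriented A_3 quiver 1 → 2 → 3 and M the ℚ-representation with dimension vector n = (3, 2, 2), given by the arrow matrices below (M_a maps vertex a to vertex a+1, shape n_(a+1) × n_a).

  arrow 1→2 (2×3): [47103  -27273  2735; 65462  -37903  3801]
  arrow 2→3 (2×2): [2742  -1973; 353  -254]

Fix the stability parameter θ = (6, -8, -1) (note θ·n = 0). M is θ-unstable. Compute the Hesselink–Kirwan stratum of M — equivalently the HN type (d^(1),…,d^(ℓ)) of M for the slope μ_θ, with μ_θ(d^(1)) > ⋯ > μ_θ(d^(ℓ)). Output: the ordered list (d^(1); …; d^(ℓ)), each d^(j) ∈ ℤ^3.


Via rank(M_{q-1}∘⋯∘M_p): M ≅ I[1,1], I[1,3]^2.
μ_θ-semistable layers: μ^(1)=6; μ^(2)=-1

((1, 0, 0); (2, 2, 2))


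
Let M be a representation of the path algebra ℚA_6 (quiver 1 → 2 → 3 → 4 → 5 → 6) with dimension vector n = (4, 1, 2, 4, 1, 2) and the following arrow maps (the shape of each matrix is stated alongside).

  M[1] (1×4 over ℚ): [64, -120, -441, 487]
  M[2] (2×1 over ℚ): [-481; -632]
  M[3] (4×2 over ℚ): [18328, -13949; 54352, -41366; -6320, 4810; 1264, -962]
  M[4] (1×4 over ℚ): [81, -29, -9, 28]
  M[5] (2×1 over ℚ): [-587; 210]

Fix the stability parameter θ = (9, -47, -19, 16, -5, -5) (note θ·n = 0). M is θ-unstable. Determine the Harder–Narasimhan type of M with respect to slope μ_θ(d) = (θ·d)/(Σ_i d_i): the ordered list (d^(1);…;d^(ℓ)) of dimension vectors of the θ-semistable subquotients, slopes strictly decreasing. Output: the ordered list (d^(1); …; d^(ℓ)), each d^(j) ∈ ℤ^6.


Barcode: M ≅ I[1,1]^3, I[1,3], I[3,6], I[4,4]^3, I[6,6]. HN layers by μ_θ (5 steps, strictly decreasing):
  μ^(1)=16; μ^(2)=9; μ^(3)=2; μ^(4)=-5; μ^(5)=-19

((0, 0, 0, 3, 0, 0); (3, 0, 0, 0, 0, 0); (0, 0, 0, 1, 1, 1); (0, 0, 0, 0, 0, 1); (1, 1, 2, 0, 0, 0))


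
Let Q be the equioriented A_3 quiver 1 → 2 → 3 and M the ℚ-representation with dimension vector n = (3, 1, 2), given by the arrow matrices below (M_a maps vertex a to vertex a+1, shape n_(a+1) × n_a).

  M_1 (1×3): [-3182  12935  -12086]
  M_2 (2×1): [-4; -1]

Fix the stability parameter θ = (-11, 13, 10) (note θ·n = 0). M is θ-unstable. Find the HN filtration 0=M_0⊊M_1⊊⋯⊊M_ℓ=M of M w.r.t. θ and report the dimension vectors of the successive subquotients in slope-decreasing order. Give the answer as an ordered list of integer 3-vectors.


Interval decomposition of M: I[1,1]^2, I[1,3], I[3,3].
HN type (ℓ=3): μ^(1)=23/2; μ^(2)=10; μ^(3)=-11

((0, 1, 1); (0, 0, 1); (3, 0, 0))


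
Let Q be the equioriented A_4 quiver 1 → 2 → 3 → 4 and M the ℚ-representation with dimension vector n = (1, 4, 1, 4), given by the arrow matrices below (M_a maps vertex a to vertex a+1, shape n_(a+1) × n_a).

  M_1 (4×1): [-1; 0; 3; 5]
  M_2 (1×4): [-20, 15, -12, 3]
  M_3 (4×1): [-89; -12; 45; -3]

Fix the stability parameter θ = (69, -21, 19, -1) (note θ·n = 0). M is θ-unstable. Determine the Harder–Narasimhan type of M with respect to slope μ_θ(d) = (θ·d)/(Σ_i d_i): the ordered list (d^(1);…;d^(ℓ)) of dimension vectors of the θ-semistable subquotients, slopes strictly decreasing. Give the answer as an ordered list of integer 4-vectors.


Via rank(M_{q-1}∘⋯∘M_p): M ≅ I[1,4], I[2,2]^3, I[4,4]^3.
μ_θ-semistable layers: μ^(1)=33/2; μ^(2)=-1; μ^(3)=-21

((1, 1, 1, 1); (0, 0, 0, 3); (0, 3, 0, 0))


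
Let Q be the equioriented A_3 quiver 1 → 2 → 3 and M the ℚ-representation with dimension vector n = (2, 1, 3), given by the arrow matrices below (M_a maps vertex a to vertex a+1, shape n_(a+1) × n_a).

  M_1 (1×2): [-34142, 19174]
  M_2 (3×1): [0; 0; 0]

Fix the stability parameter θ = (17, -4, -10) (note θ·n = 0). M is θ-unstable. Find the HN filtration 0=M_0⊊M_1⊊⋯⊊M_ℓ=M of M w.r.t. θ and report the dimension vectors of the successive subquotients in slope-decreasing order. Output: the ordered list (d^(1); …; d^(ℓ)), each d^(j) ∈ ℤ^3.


Via rank(M_{q-1}∘⋯∘M_p): M ≅ I[1,1], I[1,2], I[3,3]^3.
μ_θ-semistable layers: μ^(1)=17; μ^(2)=13/2; μ^(3)=-10

((1, 0, 0); (1, 1, 0); (0, 0, 3))


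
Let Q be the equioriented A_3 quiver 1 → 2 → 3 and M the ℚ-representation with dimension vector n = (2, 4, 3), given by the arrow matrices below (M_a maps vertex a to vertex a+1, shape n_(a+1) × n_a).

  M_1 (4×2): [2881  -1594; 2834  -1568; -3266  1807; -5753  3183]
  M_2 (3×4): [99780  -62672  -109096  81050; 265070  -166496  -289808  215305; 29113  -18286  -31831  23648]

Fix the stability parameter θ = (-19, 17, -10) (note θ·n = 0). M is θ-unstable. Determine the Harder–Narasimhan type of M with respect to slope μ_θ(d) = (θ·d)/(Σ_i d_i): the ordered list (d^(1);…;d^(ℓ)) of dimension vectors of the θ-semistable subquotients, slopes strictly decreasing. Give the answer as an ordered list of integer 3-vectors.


Via rank(M_{q-1}∘⋯∘M_p): M ≅ I[1,2], I[1,3], I[2,2], I[2,3], I[3,3].
μ_θ-semistable layers: μ^(1)=17; μ^(2)=7/2; μ^(3)=-10; μ^(4)=-19

((0, 2, 0); (0, 2, 2); (0, 0, 1); (2, 0, 0))


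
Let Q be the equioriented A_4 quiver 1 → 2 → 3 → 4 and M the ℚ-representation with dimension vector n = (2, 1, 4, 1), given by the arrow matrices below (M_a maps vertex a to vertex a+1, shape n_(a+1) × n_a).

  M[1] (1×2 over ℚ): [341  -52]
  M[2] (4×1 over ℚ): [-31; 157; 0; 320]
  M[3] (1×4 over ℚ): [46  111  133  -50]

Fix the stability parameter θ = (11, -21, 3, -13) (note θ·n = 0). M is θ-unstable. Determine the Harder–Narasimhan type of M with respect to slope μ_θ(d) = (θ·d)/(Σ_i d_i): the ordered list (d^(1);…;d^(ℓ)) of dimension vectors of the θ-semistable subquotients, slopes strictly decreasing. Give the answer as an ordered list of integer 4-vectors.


Interval decomposition of M: I[1,1], I[1,4], I[3,3]^3.
HN type (ℓ=3): μ^(1)=11; μ^(2)=3; μ^(3)=-5

((1, 0, 0, 0); (0, 0, 3, 0); (1, 1, 1, 1))


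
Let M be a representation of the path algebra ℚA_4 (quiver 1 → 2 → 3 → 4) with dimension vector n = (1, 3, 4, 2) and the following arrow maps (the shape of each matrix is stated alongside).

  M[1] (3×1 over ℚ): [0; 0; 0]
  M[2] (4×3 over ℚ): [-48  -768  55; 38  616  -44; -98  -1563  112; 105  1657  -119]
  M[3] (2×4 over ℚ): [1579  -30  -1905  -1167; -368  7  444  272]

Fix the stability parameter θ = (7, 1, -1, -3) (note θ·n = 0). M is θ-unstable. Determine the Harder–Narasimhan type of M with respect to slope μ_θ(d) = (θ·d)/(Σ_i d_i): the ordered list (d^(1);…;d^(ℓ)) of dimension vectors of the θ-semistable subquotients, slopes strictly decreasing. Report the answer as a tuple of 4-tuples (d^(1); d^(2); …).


Barcode: M ≅ I[1,1], I[2,3], I[2,4]^2, I[3,3]. HN layers by μ_θ (3 steps, strictly decreasing):
  μ^(1)=7; μ^(2)=0; μ^(3)=-1

((1, 0, 0, 0); (0, 1, 1, 0); (0, 2, 3, 2))


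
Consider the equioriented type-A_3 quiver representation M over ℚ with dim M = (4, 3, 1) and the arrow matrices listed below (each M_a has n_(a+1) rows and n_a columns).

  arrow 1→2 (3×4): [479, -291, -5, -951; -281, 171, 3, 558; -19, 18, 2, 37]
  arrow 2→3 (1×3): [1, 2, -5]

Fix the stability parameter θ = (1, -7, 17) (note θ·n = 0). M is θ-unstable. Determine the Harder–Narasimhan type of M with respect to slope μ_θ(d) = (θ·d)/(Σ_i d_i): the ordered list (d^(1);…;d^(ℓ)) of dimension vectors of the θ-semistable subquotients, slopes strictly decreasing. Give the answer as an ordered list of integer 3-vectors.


Via rank(M_{q-1}∘⋯∘M_p): M ≅ I[1,1], I[1,2]^2, I[1,3].
μ_θ-semistable layers: μ^(1)=17; μ^(2)=1; μ^(3)=-3

((0, 0, 1); (1, 0, 0); (3, 3, 0))


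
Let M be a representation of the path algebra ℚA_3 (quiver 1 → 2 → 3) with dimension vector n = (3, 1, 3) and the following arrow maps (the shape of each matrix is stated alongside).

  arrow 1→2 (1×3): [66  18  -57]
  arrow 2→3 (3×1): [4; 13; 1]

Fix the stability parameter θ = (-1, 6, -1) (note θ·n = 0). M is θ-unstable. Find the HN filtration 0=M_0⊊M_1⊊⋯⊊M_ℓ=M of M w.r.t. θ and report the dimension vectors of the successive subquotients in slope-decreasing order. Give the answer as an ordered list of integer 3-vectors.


Interval decomposition of M: I[1,1]^2, I[1,3], I[3,3]^2.
HN type (ℓ=2): μ^(1)=5/2; μ^(2)=-1

((0, 1, 1); (3, 0, 2))


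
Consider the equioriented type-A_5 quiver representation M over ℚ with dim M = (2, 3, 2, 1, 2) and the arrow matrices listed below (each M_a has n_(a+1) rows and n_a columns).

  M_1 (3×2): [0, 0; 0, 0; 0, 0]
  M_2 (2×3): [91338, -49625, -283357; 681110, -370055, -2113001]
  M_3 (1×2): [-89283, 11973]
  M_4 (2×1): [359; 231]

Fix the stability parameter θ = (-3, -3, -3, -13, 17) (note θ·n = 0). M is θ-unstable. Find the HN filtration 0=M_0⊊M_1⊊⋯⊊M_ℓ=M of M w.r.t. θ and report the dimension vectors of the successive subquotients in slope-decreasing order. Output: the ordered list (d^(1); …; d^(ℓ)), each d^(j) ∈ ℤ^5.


Barcode: M ≅ I[1,1]^2, I[2,2], I[2,3], I[2,5], I[5,5]. HN layers by μ_θ (3 steps, strictly decreasing):
  μ^(1)=17; μ^(2)=-3; μ^(3)=-19/3

((0, 0, 0, 0, 2); (2, 2, 1, 0, 0); (0, 1, 1, 1, 0))


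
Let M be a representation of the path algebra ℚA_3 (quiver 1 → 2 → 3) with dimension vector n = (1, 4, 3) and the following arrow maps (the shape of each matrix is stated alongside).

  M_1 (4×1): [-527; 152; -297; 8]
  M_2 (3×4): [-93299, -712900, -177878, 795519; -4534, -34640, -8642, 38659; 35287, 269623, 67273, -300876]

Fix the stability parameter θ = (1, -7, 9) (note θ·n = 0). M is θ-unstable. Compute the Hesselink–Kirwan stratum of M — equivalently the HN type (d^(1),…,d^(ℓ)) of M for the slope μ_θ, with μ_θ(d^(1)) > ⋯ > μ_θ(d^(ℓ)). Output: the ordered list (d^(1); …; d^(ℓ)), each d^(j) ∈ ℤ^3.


Barcode: M ≅ I[1,3], I[2,2], I[2,3]^2. HN layers by μ_θ (3 steps, strictly decreasing):
  μ^(1)=9; μ^(2)=-3; μ^(3)=-7

((0, 0, 3); (1, 1, 0); (0, 3, 0))


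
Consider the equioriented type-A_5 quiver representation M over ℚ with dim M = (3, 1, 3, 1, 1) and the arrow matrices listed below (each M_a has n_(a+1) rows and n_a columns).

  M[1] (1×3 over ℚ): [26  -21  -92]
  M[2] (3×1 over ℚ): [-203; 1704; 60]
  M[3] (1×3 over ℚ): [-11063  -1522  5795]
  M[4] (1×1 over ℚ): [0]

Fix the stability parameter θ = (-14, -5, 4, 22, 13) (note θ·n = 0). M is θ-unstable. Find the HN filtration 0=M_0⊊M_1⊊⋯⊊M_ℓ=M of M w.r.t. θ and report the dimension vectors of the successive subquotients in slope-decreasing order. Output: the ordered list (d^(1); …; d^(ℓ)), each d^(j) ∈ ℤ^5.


Via rank(M_{q-1}∘⋯∘M_p): M ≅ I[1,1]^2, I[1,4], I[3,3]^2, I[5,5].
μ_θ-semistable layers: μ^(1)=22; μ^(2)=13; μ^(3)=4; μ^(4)=-5; μ^(5)=-14

((0, 0, 0, 1, 0); (0, 0, 0, 0, 1); (0, 0, 3, 0, 0); (0, 1, 0, 0, 0); (3, 0, 0, 0, 0))


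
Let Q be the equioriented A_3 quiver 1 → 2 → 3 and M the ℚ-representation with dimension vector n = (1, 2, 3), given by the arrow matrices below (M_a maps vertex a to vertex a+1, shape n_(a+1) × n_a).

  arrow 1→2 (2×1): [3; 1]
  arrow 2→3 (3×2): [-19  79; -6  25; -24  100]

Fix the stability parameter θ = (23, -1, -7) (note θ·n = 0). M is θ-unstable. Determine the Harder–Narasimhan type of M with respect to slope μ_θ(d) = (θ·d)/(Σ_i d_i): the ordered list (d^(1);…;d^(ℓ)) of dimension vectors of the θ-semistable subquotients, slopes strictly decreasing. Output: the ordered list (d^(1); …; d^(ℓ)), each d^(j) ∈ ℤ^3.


Via rank(M_{q-1}∘⋯∘M_p): M ≅ I[1,3], I[2,3], I[3,3].
μ_θ-semistable layers: μ^(1)=5; μ^(2)=-4; μ^(3)=-7

((1, 1, 1); (0, 1, 1); (0, 0, 1))


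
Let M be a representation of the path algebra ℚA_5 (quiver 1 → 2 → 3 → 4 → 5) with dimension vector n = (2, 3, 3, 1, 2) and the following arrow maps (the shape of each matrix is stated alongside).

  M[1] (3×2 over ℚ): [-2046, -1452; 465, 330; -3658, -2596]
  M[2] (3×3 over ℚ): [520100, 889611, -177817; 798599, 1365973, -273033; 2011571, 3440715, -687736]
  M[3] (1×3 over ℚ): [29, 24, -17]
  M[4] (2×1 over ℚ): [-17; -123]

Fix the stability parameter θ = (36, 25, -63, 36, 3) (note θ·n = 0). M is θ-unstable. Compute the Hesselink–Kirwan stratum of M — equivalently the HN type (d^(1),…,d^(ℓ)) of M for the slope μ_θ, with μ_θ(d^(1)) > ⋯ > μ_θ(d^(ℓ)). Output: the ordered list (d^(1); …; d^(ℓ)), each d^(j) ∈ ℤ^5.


Via rank(M_{q-1}∘⋯∘M_p): M ≅ I[1,1], I[1,3], I[2,3], I[2,5], I[5,5].
μ_θ-semistable layers: μ^(1)=36; μ^(2)=39/2; μ^(3)=3; μ^(4)=-2/3; μ^(5)=-19

((1, 0, 0, 0, 0); (0, 0, 0, 1, 1); (0, 0, 0, 0, 1); (1, 1, 1, 0, 0); (0, 2, 2, 0, 0))


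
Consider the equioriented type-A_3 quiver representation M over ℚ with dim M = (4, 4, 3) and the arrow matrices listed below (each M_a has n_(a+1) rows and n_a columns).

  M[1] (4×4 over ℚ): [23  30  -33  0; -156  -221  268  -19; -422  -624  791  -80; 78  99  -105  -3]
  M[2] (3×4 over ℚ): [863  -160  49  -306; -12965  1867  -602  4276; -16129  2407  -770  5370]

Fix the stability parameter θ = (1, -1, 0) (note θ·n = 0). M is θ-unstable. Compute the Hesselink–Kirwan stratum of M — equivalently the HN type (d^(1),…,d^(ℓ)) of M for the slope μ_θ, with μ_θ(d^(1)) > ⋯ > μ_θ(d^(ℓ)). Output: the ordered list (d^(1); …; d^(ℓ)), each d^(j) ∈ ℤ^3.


Barcode: M ≅ I[1,1], I[1,3]^3, I[2,2]. HN layers by μ_θ (3 steps, strictly decreasing):
  μ^(1)=1; μ^(2)=0; μ^(3)=-1

((1, 0, 0); (3, 3, 3); (0, 1, 0))


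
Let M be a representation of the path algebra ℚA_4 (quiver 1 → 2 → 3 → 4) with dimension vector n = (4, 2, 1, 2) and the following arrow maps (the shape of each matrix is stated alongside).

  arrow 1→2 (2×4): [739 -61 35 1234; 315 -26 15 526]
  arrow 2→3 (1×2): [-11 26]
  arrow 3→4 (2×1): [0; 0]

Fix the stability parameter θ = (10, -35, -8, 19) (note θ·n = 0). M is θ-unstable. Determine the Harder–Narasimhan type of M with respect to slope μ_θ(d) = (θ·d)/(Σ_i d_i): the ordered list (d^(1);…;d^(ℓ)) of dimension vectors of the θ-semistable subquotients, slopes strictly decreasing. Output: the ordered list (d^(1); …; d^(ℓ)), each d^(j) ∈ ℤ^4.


Interval decomposition of M: I[1,1]^2, I[1,2], I[1,3], I[4,4]^2.
HN type (ℓ=4): μ^(1)=19; μ^(2)=10; μ^(3)=-8; μ^(4)=-25/2

((0, 0, 0, 2); (2, 0, 0, 0); (0, 0, 1, 0); (2, 2, 0, 0))


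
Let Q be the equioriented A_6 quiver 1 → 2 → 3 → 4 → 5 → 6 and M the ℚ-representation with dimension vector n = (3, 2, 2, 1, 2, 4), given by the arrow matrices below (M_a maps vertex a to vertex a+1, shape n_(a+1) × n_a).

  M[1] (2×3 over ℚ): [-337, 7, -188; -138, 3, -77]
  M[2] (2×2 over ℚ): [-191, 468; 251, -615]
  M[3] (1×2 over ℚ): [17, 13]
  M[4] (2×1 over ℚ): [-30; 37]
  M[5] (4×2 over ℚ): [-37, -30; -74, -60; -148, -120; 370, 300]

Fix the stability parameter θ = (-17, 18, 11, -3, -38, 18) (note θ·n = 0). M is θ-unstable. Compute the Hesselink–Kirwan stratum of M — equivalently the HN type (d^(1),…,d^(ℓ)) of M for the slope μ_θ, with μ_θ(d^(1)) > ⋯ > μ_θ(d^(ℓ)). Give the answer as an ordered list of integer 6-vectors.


Via rank(M_{q-1}∘⋯∘M_p): M ≅ I[1,1], I[1,3], I[1,5], I[5,6], I[6,6]^3.
μ_θ-semistable layers: μ^(1)=18; μ^(2)=29/2; μ^(3)=-3; μ^(4)=-17; μ^(5)=-38

((0, 0, 0, 0, 0, 4); (0, 1, 1, 0, 0, 0); (0, 1, 1, 1, 1, 0); (3, 0, 0, 0, 0, 0); (0, 0, 0, 0, 1, 0))


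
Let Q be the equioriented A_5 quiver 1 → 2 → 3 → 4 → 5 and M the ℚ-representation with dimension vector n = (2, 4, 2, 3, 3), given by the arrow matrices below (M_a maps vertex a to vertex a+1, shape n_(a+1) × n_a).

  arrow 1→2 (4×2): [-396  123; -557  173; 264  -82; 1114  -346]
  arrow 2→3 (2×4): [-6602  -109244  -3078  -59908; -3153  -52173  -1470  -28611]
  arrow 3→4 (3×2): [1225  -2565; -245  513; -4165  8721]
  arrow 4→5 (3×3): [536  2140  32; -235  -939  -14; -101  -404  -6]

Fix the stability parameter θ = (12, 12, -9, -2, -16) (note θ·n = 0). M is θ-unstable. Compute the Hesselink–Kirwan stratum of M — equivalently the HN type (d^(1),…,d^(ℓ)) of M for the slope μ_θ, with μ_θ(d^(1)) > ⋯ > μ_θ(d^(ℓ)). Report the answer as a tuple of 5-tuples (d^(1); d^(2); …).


Via rank(M_{q-1}∘⋯∘M_p): M ≅ I[1,3], I[1,5], I[2,2]^2, I[4,4], I[4,5], I[5,5].
μ_θ-semistable layers: μ^(1)=12; μ^(2)=5; μ^(3)=-3/5; μ^(4)=-2; μ^(5)=-9; μ^(6)=-16

((0, 2, 0, 0, 0); (1, 1, 1, 0, 0); (1, 1, 1, 1, 1); (0, 0, 0, 1, 0); (0, 0, 0, 1, 1); (0, 0, 0, 0, 1))


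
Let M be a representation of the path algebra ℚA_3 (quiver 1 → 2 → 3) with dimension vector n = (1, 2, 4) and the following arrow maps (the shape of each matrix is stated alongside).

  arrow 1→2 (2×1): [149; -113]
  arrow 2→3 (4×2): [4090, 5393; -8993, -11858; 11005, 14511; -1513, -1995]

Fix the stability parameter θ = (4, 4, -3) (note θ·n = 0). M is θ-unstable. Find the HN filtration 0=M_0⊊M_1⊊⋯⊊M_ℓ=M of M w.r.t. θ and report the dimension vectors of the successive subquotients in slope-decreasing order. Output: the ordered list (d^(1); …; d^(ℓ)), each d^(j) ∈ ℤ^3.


Interval decomposition of M: I[1,3], I[2,3], I[3,3]^2.
HN type (ℓ=3): μ^(1)=5/3; μ^(2)=1/2; μ^(3)=-3

((1, 1, 1); (0, 1, 1); (0, 0, 2))


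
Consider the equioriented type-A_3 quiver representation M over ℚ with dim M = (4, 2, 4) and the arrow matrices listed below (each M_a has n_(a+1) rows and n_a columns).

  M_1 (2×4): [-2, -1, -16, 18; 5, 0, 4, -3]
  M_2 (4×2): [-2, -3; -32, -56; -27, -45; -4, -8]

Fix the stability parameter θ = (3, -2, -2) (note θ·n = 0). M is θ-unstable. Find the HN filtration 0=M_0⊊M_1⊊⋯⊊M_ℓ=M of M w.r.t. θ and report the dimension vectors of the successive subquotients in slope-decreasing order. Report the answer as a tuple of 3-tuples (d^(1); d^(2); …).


Interval decomposition of M: I[1,1]^2, I[1,3]^2, I[3,3]^2.
HN type (ℓ=3): μ^(1)=3; μ^(2)=-1/3; μ^(3)=-2

((2, 0, 0); (2, 2, 2); (0, 0, 2))


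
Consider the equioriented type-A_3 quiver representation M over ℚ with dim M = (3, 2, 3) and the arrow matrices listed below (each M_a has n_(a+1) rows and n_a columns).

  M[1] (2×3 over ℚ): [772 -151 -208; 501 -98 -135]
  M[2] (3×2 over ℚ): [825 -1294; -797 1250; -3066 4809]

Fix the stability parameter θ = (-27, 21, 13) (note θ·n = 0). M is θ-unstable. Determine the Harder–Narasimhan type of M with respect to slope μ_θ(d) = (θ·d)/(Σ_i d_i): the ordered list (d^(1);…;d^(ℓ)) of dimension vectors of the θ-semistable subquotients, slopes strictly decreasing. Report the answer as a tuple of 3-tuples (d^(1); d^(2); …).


Interval decomposition of M: I[1,1], I[1,3]^2, I[3,3].
HN type (ℓ=3): μ^(1)=17; μ^(2)=13; μ^(3)=-27

((0, 2, 2); (0, 0, 1); (3, 0, 0))


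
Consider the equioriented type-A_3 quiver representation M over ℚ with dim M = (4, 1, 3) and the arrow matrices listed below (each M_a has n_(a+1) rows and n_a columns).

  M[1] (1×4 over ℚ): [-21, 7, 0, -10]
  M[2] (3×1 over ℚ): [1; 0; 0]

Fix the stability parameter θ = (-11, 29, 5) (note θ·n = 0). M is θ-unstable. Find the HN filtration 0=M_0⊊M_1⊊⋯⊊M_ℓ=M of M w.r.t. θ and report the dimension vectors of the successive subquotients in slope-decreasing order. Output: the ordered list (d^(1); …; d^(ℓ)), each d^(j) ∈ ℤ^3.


Interval decomposition of M: I[1,1]^3, I[1,3], I[3,3]^2.
HN type (ℓ=3): μ^(1)=17; μ^(2)=5; μ^(3)=-11

((0, 1, 1); (0, 0, 2); (4, 0, 0))


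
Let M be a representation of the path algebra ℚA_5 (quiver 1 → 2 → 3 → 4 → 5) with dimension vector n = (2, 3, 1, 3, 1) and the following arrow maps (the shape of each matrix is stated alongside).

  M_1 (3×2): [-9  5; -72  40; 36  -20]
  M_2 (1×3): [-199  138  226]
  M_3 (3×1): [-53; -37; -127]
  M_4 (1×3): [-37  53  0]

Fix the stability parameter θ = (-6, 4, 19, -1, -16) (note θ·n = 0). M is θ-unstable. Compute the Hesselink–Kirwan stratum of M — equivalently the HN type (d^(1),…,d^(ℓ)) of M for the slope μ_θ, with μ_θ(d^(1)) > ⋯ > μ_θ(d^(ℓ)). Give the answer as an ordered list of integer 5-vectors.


Via rank(M_{q-1}∘⋯∘M_p): M ≅ I[1,1], I[1,4], I[2,2]^2, I[4,4], I[4,5].
μ_θ-semistable layers: μ^(1)=9; μ^(2)=4; μ^(3)=-1; μ^(4)=-6; μ^(5)=-17/2

((0, 0, 1, 1, 0); (0, 3, 0, 0, 0); (0, 0, 0, 1, 0); (2, 0, 0, 0, 0); (0, 0, 0, 1, 1))


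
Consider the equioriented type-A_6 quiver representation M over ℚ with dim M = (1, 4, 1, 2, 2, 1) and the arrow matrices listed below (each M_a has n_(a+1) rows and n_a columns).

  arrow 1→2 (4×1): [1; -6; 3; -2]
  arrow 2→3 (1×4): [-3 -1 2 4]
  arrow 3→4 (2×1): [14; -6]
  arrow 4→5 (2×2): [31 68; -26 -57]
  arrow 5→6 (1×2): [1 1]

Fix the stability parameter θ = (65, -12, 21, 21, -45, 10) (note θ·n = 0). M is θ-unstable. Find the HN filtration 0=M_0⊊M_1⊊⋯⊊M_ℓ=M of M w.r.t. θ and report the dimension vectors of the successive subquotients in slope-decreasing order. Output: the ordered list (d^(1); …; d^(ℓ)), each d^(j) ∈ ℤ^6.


Barcode: M ≅ I[1,6], I[2,2]^3, I[4,5]. HN layers by μ_θ (2 steps, strictly decreasing):
  μ^(1)=10; μ^(2)=-12

((1, 1, 1, 1, 1, 1); (0, 3, 0, 1, 1, 0))


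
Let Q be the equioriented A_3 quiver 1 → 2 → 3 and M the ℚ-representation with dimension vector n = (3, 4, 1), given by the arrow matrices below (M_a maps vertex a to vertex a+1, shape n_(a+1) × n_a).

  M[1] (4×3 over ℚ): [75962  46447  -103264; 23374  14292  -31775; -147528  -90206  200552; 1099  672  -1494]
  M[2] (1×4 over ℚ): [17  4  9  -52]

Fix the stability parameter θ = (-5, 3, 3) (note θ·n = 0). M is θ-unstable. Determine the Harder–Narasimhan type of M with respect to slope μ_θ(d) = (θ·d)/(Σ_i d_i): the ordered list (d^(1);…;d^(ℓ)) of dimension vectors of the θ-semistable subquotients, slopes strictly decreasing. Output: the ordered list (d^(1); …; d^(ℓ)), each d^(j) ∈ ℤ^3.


Via rank(M_{q-1}∘⋯∘M_p): M ≅ I[1,2]^2, I[1,3], I[2,2].
μ_θ-semistable layers: μ^(1)=3; μ^(2)=-5

((0, 4, 1); (3, 0, 0))


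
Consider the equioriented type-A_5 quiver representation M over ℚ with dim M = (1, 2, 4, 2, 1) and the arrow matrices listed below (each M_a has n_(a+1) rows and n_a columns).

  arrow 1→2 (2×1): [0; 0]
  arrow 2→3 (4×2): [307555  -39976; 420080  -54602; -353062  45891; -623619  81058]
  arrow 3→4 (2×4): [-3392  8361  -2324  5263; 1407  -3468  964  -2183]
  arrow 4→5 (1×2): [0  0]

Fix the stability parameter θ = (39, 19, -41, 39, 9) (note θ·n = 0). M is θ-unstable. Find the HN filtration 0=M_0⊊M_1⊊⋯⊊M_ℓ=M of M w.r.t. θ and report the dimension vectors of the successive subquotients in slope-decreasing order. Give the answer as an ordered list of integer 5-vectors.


Barcode: M ≅ I[1,1], I[2,4]^2, I[3,3]^2, I[5,5]. HN layers by μ_θ (4 steps, strictly decreasing):
  μ^(1)=39; μ^(2)=9; μ^(3)=-11; μ^(4)=-41

((1, 0, 0, 2, 0); (0, 0, 0, 0, 1); (0, 2, 2, 0, 0); (0, 0, 2, 0, 0))


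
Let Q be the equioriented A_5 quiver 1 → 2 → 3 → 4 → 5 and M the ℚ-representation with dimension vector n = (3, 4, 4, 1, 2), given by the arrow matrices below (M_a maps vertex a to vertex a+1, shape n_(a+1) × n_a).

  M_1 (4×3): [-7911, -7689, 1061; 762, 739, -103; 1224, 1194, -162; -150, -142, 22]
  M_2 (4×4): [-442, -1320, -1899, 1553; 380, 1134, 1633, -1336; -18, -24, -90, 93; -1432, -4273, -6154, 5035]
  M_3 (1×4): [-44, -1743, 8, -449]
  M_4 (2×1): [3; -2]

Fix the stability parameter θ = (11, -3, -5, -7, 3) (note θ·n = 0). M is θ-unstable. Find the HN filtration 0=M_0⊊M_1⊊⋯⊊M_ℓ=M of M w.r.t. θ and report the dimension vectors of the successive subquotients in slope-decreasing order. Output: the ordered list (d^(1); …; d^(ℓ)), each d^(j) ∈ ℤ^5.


Barcode: M ≅ I[1,1], I[1,2], I[1,5], I[2,3]^2, I[3,3], I[5,5]. HN layers by μ_θ (6 steps, strictly decreasing):
  μ^(1)=11; μ^(2)=4; μ^(3)=3; μ^(4)=-1; μ^(5)=-4; μ^(6)=-5

((1, 0, 0, 0, 0); (1, 1, 0, 0, 0); (0, 0, 0, 0, 2); (1, 1, 1, 1, 0); (0, 2, 2, 0, 0); (0, 0, 1, 0, 0))


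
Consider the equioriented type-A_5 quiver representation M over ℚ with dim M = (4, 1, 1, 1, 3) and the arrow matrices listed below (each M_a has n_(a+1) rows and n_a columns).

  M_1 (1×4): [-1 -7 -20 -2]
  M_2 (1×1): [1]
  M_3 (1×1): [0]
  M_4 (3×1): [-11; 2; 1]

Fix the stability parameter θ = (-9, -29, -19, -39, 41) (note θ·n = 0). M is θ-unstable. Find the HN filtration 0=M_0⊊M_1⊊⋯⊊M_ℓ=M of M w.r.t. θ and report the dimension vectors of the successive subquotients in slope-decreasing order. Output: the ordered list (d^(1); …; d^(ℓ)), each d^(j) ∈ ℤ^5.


Via rank(M_{q-1}∘⋯∘M_p): M ≅ I[1,1]^3, I[1,3], I[4,5], I[5,5]^2.
μ_θ-semistable layers: μ^(1)=41; μ^(2)=-9; μ^(3)=-19; μ^(4)=-39

((0, 0, 0, 0, 3); (3, 0, 0, 0, 0); (1, 1, 1, 0, 0); (0, 0, 0, 1, 0))


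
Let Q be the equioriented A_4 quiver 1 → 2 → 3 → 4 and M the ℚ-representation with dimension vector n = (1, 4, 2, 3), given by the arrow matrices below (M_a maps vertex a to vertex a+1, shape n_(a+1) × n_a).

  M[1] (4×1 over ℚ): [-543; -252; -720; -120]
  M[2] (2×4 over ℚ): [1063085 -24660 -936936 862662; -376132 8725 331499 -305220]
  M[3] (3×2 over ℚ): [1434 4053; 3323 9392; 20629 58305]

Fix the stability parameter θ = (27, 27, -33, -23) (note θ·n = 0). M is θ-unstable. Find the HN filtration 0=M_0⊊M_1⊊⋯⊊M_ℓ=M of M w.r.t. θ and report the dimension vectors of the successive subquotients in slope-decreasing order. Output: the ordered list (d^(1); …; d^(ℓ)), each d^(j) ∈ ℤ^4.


Interval decomposition of M: I[1,4], I[2,2]^2, I[2,4], I[4,4].
HN type (ℓ=4): μ^(1)=27; μ^(2)=-1/2; μ^(3)=-29/3; μ^(4)=-23

((0, 2, 0, 0); (1, 1, 1, 1); (0, 1, 1, 1); (0, 0, 0, 1))


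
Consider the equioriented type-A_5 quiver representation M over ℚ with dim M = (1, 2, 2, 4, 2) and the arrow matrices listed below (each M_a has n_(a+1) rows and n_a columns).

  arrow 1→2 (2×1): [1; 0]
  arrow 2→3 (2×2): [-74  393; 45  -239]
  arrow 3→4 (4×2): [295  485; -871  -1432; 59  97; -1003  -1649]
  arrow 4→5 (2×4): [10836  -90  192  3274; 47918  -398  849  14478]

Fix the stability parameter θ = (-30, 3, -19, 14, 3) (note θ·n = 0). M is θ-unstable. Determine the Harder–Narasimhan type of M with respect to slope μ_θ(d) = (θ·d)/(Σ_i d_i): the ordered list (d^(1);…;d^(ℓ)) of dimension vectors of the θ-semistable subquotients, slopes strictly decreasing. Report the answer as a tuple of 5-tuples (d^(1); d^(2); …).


Via rank(M_{q-1}∘⋯∘M_p): M ≅ I[1,5], I[2,5], I[4,4]^2.
μ_θ-semistable layers: μ^(1)=14; μ^(2)=17/2; μ^(3)=-8; μ^(4)=-30

((0, 0, 0, 2, 0); (0, 0, 0, 2, 2); (0, 2, 2, 0, 0); (1, 0, 0, 0, 0))


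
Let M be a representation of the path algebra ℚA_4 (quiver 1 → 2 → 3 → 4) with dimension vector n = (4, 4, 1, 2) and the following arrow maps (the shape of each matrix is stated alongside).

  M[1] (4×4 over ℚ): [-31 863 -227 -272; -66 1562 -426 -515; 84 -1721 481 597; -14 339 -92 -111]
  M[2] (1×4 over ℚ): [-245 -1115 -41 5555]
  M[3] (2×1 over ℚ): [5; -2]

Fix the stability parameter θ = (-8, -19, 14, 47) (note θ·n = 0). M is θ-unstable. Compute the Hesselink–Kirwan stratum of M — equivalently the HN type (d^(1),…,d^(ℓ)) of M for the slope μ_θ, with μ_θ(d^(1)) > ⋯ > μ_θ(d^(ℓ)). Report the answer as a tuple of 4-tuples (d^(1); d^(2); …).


Barcode: M ≅ I[1,2]^3, I[1,4], I[4,4]. HN layers by μ_θ (3 steps, strictly decreasing):
  μ^(1)=47; μ^(2)=14; μ^(3)=-27/2

((0, 0, 0, 2); (0, 0, 1, 0); (4, 4, 0, 0))


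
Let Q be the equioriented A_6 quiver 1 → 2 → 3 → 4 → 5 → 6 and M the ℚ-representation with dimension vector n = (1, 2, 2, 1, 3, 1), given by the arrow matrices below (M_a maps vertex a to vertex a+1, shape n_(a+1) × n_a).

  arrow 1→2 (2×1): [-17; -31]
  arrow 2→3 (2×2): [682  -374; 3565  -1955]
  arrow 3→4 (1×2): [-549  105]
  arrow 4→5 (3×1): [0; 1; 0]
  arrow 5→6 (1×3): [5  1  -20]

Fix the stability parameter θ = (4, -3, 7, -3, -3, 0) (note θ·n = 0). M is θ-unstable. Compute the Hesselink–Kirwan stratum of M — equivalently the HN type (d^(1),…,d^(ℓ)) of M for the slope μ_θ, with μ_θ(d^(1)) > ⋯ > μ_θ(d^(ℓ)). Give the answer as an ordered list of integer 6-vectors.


Barcode: M ≅ I[1,2], I[2,6], I[3,3], I[5,5]^2. HN layers by μ_θ (4 steps, strictly decreasing):
  μ^(1)=7; μ^(2)=1/2; μ^(3)=1/4; μ^(4)=-3

((0, 0, 1, 0, 0, 0); (1, 1, 0, 0, 0, 0); (0, 0, 1, 1, 1, 1); (0, 1, 0, 0, 2, 0))


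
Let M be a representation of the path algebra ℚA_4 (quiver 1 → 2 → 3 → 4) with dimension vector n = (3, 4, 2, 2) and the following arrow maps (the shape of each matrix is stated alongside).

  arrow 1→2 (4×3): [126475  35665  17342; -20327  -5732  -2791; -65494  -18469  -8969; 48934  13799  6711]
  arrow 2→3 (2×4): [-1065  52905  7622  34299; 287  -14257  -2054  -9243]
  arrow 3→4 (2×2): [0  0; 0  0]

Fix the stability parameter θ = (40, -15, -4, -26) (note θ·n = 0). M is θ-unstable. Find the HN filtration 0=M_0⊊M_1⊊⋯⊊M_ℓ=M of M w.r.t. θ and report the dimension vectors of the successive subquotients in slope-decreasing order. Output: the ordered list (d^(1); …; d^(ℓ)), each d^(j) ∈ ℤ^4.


Barcode: M ≅ I[1,1], I[1,3]^2, I[2,2]^2, I[4,4]^2. HN layers by μ_θ (4 steps, strictly decreasing):
  μ^(1)=40; μ^(2)=7; μ^(3)=-15; μ^(4)=-26

((1, 0, 0, 0); (2, 2, 2, 0); (0, 2, 0, 0); (0, 0, 0, 2))


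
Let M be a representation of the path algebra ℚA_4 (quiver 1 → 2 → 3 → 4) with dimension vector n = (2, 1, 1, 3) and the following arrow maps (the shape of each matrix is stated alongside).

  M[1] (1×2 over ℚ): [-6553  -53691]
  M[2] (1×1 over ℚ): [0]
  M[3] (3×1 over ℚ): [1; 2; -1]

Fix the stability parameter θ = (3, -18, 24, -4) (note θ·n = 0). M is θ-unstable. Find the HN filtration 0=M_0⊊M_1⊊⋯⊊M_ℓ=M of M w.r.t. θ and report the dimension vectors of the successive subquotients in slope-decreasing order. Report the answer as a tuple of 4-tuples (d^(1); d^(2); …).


Via rank(M_{q-1}∘⋯∘M_p): M ≅ I[1,1], I[1,2], I[3,4], I[4,4]^2.
μ_θ-semistable layers: μ^(1)=10; μ^(2)=3; μ^(3)=-4; μ^(4)=-15/2

((0, 0, 1, 1); (1, 0, 0, 0); (0, 0, 0, 2); (1, 1, 0, 0))


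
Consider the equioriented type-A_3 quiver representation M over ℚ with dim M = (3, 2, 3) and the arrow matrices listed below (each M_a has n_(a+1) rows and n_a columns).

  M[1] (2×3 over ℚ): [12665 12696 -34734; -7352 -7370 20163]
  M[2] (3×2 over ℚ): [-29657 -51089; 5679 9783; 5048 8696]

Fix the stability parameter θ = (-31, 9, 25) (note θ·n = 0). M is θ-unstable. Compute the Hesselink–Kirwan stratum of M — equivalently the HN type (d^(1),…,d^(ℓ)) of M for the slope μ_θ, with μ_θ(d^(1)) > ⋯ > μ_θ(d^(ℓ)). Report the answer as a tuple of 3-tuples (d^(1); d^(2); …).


Interval decomposition of M: I[1,1], I[1,2], I[1,3], I[3,3]^2.
HN type (ℓ=3): μ^(1)=25; μ^(2)=9; μ^(3)=-31

((0, 0, 3); (0, 2, 0); (3, 0, 0))


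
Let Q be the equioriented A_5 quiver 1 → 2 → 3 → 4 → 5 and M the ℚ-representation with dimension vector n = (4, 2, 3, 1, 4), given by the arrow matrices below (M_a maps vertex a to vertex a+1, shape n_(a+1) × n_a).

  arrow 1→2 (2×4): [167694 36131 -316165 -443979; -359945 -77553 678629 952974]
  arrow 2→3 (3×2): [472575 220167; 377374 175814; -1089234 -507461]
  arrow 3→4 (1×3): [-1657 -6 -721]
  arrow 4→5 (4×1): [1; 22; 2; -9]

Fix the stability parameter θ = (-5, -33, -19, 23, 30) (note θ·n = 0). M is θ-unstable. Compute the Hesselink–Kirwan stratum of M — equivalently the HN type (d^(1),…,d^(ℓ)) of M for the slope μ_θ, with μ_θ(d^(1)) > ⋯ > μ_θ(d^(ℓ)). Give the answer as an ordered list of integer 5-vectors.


Via rank(M_{q-1}∘⋯∘M_p): M ≅ I[1,1]^2, I[1,3], I[1,5], I[3,3], I[5,5]^3.
μ_θ-semistable layers: μ^(1)=30; μ^(2)=23; μ^(3)=-5; μ^(4)=-19

((0, 0, 0, 0, 4); (0, 0, 0, 1, 0); (2, 0, 0, 0, 0); (2, 2, 3, 0, 0))


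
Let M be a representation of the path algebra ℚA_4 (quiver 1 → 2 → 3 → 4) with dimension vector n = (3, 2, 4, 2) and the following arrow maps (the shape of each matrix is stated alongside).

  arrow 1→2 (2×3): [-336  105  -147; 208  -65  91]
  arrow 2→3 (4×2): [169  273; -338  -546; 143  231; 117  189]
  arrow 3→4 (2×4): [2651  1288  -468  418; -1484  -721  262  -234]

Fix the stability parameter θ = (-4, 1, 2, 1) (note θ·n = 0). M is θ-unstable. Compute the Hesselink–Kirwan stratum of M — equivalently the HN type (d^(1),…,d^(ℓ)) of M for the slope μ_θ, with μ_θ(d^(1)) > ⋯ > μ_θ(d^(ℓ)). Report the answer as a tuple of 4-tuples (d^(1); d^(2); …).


Via rank(M_{q-1}∘⋯∘M_p): M ≅ I[1,1]^2, I[1,2], I[2,4], I[3,3]^2, I[3,4].
μ_θ-semistable layers: μ^(1)=2; μ^(2)=3/2; μ^(3)=1; μ^(4)=-4

((0, 0, 2, 0); (0, 0, 2, 2); (0, 2, 0, 0); (3, 0, 0, 0))
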